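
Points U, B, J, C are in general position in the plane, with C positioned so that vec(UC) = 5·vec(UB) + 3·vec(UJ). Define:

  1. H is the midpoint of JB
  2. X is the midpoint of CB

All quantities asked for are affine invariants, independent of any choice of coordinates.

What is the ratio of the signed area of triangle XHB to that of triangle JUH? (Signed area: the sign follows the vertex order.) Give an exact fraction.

Work in coordinates with U = (0, 0), B = (1, 0), J = (0, 1), C = (5, 3).
1. H is the midpoint of JB ⇒ H = (1/2, 1/2)
2. X is the midpoint of CB ⇒ X = (3, 3/2)
2·[XHB] = 7/4, 2·[JUH] = 1/2
[XHB]:[JUH] = 7/4:1/2 = 7/2

[XHB]:[JUH] = 7/2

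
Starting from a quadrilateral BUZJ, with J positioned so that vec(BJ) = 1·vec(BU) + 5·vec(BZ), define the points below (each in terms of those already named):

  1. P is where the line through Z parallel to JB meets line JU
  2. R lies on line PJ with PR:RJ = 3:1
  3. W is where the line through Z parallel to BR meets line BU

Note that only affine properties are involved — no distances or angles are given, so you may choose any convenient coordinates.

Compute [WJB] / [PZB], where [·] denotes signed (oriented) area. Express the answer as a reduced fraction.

[WJB]:[PZB] = -20/21

Choose coordinates B = (0, 0), U = (1, 0), Z = (0, 1), J = (1, 5).
1. P is where the line through Z parallel to JB meets line JU ⇒ P = (1, 6)
2. R lies on line PJ with PR:RJ = 3:1 ⇒ R = (1, 21/4)
3. W is where the line through Z parallel to BR meets line BU ⇒ W = (-4/21, 0)
2·[WJB] = -20/21, 2·[PZB] = 1
[WJB]:[PZB] = -20/21:1 = -20/21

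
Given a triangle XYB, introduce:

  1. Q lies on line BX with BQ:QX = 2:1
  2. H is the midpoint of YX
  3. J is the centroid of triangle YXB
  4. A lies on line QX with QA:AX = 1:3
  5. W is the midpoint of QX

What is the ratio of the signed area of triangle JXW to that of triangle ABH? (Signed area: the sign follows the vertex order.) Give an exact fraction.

[JXW]:[ABH] = 4/27

Set X = (0, 0), Y = (1, 0), B = (0, 1); any affine frame gives the same invariant.
1. Q lies on line BX with BQ:QX = 2:1 ⇒ Q = (0, 1/3)
2. H is the midpoint of YX ⇒ H = (1/2, 0)
3. J is the centroid of triangle YXB ⇒ J = (1/3, 1/3)
4. A lies on line QX with QA:AX = 1:3 ⇒ A = (0, 1/4)
5. W is the midpoint of QX ⇒ W = (0, 1/6)
2·[JXW] = -1/18, 2·[ABH] = -3/8
[JXW]:[ABH] = -1/18:-3/8 = 4/27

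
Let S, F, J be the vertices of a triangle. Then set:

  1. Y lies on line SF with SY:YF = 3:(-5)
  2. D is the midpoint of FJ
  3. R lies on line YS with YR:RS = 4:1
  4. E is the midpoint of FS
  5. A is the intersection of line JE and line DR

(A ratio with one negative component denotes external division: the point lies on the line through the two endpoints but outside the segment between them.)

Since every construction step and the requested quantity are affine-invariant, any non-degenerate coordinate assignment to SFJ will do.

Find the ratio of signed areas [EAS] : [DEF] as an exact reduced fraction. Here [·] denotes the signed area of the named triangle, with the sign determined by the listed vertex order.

[EAS]:[DEF] = 16/21

Assign S = (0, 0), F = (1, 0), J = (0, 1) — the answer is frame-independent, so this choice is without loss of generality.
1. Y lies on line SF with SY:YF = 3:(-5) ⇒ Y = (-3/2, 0)
2. D is the midpoint of FJ ⇒ D = (1/2, 1/2)
3. R lies on line YS with YR:RS = 4:1 ⇒ R = (-3/10, 0)
4. E is the midpoint of FS ⇒ E = (1/2, 0)
5. A is the intersection of line JE and line DR ⇒ A = (13/42, 8/21)
2·[EAS] = 4/21, 2·[DEF] = 1/4
[EAS]:[DEF] = 4/21:1/4 = 16/21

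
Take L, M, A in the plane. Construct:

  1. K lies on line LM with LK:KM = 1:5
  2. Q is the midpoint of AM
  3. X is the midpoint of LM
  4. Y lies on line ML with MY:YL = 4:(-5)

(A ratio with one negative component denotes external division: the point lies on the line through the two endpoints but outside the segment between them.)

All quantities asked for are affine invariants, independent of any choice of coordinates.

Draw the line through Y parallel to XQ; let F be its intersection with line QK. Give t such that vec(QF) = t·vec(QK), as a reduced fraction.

t = -27/2

Work in coordinates with L = (0, 0), M = (1, 0), A = (0, 1).
1. K lies on line LM with LK:KM = 1:5 ⇒ K = (1/6, 0)
2. Q is the midpoint of AM ⇒ Q = (1/2, 1/2)
3. X is the midpoint of LM ⇒ X = (1/2, 0)
4. Y lies on line ML with MY:YL = 4:(-5) ⇒ Y = (5, 0)
through Y parallel to XQ: direction (0, 1/2); meets QK at F = (5, 29/4)
F = Q + t·(K−Q) with t = -27/2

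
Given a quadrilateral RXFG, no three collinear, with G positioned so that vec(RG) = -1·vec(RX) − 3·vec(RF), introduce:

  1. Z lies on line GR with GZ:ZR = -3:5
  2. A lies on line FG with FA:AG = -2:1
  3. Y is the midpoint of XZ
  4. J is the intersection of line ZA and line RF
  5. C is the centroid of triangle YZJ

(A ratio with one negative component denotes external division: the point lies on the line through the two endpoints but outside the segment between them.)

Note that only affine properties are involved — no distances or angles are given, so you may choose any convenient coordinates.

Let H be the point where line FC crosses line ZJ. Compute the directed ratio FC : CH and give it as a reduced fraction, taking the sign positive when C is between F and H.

FC:CH = 8

Assign R = (0, 0), X = (1, 0), F = (0, 1), G = (-1, -3) — the answer is frame-independent, so this choice is without loss of generality.
1. Z lies on line GR with GZ:ZR = -3:5 ⇒ Z = (-5/2, -15/2)
2. A lies on line FG with FA:AG = -2:1 ⇒ A = (-2, -7)
3. Y is the midpoint of XZ ⇒ Y = (-3/4, -15/4)
4. J is the intersection of line ZA and line RF ⇒ J = (0, -5)
5. C is the centroid of triangle YZJ ⇒ C = (-13/12, -65/12)
line FC meets ZJ at H = (-39/32, -199/32)
C = F + t·(H−F) with t = 8/9, so FC:CH = 8/9:1/9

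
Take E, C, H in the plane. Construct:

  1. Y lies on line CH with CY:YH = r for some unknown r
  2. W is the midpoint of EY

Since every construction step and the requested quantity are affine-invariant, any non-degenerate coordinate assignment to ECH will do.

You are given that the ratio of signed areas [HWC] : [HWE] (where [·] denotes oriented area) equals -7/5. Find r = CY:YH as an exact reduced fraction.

Assign E = (0, 0), C = (1, 0), H = (0, 1) — the answer is frame-independent, so this choice is without loss of generality.
1. With CY:YH = r, write λ = r/(r+1) so Y = C + λ·(H−C); Y is affine-linear in λ
2. W is the midpoint of EY ⇒ W is an affine combination of earlier points and hence also affine-linear in λ
Every point depending on Y is an affine combination of Y and λ-independent points, so each such coordinate is linear in λ; the λ² term in each signed area is a multiple of (H−C)×(H−C) = 0, so 2·[HWC] and 2·[HWE] are each linear in λ. Evaluating at λ=0 and λ=1:
  2·[HWC] = 1/2,   2·[HWE] = 1/2·λ − 1/2
So [HWC]:[HWE] = (1/2) / (1/2·λ − 1/2). Setting this equal to -7/5:
  1/2 = -7/5·(1/2·λ − 1/2)  ⇒  λ = 2/7
Then r = λ/(1−λ) = (2/7)/(5/7) = 2/5. Check: with r = 2/5, Y = (5/7, 2/7) and [HWC]:[HWE] = -7/5 as required.

r = 2/5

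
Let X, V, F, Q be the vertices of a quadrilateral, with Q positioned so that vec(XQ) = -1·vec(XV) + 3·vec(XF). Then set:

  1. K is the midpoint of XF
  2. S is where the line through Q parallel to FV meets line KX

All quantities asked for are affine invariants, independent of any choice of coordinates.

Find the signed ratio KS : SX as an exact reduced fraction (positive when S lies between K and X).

Choose coordinates X = (0, 0), V = (1, 0), F = (0, 1), Q = (-1, 3).
1. K is the midpoint of XF ⇒ K = (0, 1/2)
2. S is where the line through Q parallel to FV meets line KX ⇒ S = (0, 2)
S = K + t·(X−K) with t = -3, so KS:SX = t:(1−t) = -3:4

KS:SX = -3/4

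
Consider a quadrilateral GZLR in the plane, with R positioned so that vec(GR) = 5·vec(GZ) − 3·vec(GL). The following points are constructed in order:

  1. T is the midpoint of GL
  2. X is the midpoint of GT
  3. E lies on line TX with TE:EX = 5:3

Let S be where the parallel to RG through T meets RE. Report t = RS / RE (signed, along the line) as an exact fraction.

Set G = (0, 0), Z = (1, 0), L = (0, 1), R = (5, -3); any affine frame gives the same invariant.
1. T is the midpoint of GL ⇒ T = (0, 1/2)
2. X is the midpoint of GT ⇒ X = (0, 1/4)
3. E lies on line TX with TE:EX = 5:3 ⇒ E = (0, 11/32)
through T parallel to RG: direction (-5, 3); meets RE at S = (-25/11, 41/22)
S = R + t·(E−R) with t = 16/11

t = 16/11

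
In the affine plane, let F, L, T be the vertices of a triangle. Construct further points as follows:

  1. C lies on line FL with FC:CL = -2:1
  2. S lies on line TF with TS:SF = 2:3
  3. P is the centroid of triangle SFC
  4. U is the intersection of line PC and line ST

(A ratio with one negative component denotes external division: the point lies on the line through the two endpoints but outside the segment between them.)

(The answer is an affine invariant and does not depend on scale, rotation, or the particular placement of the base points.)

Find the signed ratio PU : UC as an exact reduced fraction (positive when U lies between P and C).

Choose coordinates F = (0, 0), L = (1, 0), T = (0, 1).
1. C lies on line FL with FC:CL = -2:1 ⇒ C = (2, 0)
2. S lies on line TF with TS:SF = 2:3 ⇒ S = (0, 3/5)
3. P is the centroid of triangle SFC ⇒ P = (2/3, 1/5)
4. U is the intersection of line PC and line ST ⇒ U = (0, 3/10)
U = P + t·(C−P) with t = -1/2, so PU:UC = t:(1−t) = -1/2:3/2

PU:UC = -1/3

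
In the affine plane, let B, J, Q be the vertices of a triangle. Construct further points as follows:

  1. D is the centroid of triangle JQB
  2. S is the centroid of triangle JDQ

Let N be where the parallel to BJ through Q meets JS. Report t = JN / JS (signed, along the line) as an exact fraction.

Choose coordinates B = (0, 0), J = (1, 0), Q = (0, 1).
1. D is the centroid of triangle JQB ⇒ D = (1/3, 1/3)
2. S is the centroid of triangle JDQ ⇒ S = (4/9, 4/9)
through Q parallel to BJ: direction (1, 0); meets JS at N = (-1/4, 1)
N = J + t·(S−J) with t = 9/4

t = 9/4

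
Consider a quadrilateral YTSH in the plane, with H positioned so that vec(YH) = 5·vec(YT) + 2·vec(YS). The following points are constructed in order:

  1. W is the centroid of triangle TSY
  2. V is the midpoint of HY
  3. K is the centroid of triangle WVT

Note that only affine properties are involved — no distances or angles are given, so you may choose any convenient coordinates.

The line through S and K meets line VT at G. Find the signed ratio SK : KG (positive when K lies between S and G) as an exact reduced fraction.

Assign Y = (0, 0), T = (1, 0), S = (0, 1), H = (5, 2) — the answer is frame-independent, so this choice is without loss of generality.
1. W is the centroid of triangle TSY ⇒ W = (1/3, 1/3)
2. V is the midpoint of HY ⇒ V = (5/2, 1)
3. K is the centroid of triangle WVT ⇒ K = (23/18, 4/9)
line SK meets VT at G = (115/76, 13/38)
K = S + t·(G−S) with t = 38/45, so SK:KG = 38/45:7/45

SK:KG = 38/7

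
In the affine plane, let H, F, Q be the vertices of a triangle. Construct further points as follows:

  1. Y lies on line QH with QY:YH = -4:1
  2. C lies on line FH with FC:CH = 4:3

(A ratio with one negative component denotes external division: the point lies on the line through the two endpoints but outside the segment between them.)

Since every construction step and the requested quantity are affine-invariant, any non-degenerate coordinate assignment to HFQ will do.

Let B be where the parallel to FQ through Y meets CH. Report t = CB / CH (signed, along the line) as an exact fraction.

t = 16/9

Assign H = (0, 0), F = (1, 0), Q = (0, 1) — the answer is frame-independent, so this choice is without loss of generality.
1. Y lies on line QH with QY:YH = -4:1 ⇒ Y = (0, -1/3)
2. C lies on line FH with FC:CH = 4:3 ⇒ C = (3/7, 0)
through Y parallel to FQ: direction (-1, 1); meets CH at B = (-1/3, 0)
B = C + t·(H−C) with t = 16/9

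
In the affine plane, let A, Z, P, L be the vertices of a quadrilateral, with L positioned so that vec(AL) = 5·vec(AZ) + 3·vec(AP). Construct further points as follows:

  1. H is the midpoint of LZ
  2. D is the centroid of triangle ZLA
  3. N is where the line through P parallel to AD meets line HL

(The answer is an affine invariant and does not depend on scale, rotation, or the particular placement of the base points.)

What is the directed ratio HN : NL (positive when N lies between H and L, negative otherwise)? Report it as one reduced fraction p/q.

Choose coordinates A = (0, 0), Z = (1, 0), P = (0, 1), L = (5, 3).
1. H is the midpoint of LZ ⇒ H = (3, 3/2)
2. D is the centroid of triangle ZLA ⇒ D = (2, 1)
3. N is where the line through P parallel to AD meets line HL ⇒ N = (7, 9/2)
N = H + t·(L−H) with t = 2, so HN:NL = t:(1−t) = 2:-1

HN:NL = -2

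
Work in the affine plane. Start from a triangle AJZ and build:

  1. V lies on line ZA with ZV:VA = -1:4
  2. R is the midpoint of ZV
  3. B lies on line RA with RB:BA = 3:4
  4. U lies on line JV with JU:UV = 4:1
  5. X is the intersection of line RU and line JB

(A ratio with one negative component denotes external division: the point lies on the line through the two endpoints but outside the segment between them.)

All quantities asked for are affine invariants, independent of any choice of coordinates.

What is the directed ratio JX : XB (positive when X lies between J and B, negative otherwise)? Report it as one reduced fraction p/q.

Choose coordinates A = (0, 0), J = (1, 0), Z = (0, 1).
1. V lies on line ZA with ZV:VA = -1:4 ⇒ V = (0, 4/3)
2. R is the midpoint of ZV ⇒ R = (0, 7/6)
3. B lies on line RA with RB:BA = 3:4 ⇒ B = (0, 2/3)
4. U lies on line JV with JU:UV = 4:1 ⇒ U = (1/5, 16/15)
5. X is the intersection of line RU and line JB ⇒ X = (-3, 8/3)
X = J + t·(B−J) with t = 4, so JX:XB = t:(1−t) = 4:-3

JX:XB = -4/3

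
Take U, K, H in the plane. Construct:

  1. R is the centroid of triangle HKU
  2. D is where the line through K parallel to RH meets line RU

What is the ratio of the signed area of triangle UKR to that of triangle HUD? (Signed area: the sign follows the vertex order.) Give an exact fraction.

Choose coordinates U = (0, 0), K = (1, 0), H = (0, 1).
1. R is the centroid of triangle HKU ⇒ R = (1/3, 1/3)
2. D is where the line through K parallel to RH meets line RU ⇒ D = (2/3, 2/3)
2·[UKR] = 1/3, 2·[HUD] = 2/3
[UKR]:[HUD] = 1/3:2/3 = 1/2

[UKR]:[HUD] = 1/2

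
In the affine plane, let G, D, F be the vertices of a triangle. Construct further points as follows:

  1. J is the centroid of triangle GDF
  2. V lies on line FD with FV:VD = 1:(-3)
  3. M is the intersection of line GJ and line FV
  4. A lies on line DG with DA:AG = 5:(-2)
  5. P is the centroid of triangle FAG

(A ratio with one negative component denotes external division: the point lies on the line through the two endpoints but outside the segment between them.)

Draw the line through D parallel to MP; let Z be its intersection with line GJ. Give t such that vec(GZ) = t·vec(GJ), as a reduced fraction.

Assign G = (0, 0), D = (1, 0), F = (0, 1) — the answer is frame-independent, so this choice is without loss of generality.
1. J is the centroid of triangle GDF ⇒ J = (1/3, 1/3)
2. V lies on line FD with FV:VD = 1:(-3) ⇒ V = (-1/2, 3/2)
3. M is the intersection of line GJ and line FV ⇒ M = (1/2, 1/2)
4. A lies on line DG with DA:AG = 5:(-2) ⇒ A = (-2/3, 0)
5. P is the centroid of triangle FAG ⇒ P = (-2/9, 1/3)
through D parallel to MP: direction (-13/18, -1/6); meets GJ at Z = (-3/10, -3/10)
Z = G + t·(J−G) with t = -9/10

t = -9/10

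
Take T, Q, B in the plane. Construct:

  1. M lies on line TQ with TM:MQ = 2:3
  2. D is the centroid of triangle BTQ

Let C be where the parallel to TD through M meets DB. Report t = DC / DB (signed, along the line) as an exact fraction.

Work in coordinates with T = (0, 0), Q = (1, 0), B = (0, 1).
1. M lies on line TQ with TM:MQ = 2:3 ⇒ M = (2/5, 0)
2. D is the centroid of triangle BTQ ⇒ D = (1/3, 1/3)
through M parallel to TD: direction (1/3, 1/3); meets DB at C = (7/15, 1/15)
C = D + t·(B−D) with t = -2/5

t = -2/5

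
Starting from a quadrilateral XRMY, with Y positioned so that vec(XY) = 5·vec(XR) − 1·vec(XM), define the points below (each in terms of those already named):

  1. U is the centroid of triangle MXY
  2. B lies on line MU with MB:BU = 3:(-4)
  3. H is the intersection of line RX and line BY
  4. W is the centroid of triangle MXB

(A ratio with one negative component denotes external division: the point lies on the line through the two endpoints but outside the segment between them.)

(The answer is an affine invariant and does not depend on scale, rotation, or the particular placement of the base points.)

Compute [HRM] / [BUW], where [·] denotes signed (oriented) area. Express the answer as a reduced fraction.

[HRM]:[BUW] = 9/10

Choose coordinates X = (0, 0), R = (1, 0), M = (0, 1), Y = (5, -1).
1. U is the centroid of triangle MXY ⇒ U = (5/3, 0)
2. B lies on line MU with MB:BU = 3:(-4) ⇒ B = (-5, 4)
3. H is the intersection of line RX and line BY ⇒ H = (3, 0)
4. W is the centroid of triangle MXB ⇒ W = (-5/3, 5/3)
2·[HRM] = -2, 2·[BUW] = -20/9
[HRM]:[BUW] = -2:-20/9 = 9/10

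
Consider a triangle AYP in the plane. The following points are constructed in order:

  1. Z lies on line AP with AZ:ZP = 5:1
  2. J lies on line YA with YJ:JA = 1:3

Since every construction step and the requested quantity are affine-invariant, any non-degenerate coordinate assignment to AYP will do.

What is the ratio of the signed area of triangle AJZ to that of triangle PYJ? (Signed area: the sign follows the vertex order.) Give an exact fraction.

[AJZ]:[PYJ] = -5/2

Work in coordinates with A = (0, 0), Y = (1, 0), P = (0, 1).
1. Z lies on line AP with AZ:ZP = 5:1 ⇒ Z = (0, 5/6)
2. J lies on line YA with YJ:JA = 1:3 ⇒ J = (3/4, 0)
2·[AJZ] = 5/8, 2·[PYJ] = -1/4
[AJZ]:[PYJ] = 5/8:-1/4 = -5/2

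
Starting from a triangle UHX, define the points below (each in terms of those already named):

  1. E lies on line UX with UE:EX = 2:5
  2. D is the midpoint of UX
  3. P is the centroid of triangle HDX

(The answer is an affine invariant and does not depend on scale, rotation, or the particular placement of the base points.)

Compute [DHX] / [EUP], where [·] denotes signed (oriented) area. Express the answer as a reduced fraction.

[DHX]:[EUP] = 21/4

Choose coordinates U = (0, 0), H = (1, 0), X = (0, 1).
1. E lies on line UX with UE:EX = 2:5 ⇒ E = (0, 2/7)
2. D is the midpoint of UX ⇒ D = (0, 1/2)
3. P is the centroid of triangle HDX ⇒ P = (1/3, 1/2)
2·[DHX] = 1/2, 2·[EUP] = 2/21
[DHX]:[EUP] = 1/2:2/21 = 21/4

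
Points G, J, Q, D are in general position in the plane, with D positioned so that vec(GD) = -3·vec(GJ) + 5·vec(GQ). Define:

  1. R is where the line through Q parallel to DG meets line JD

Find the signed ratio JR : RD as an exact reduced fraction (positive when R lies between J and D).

JR:RD = 2/3

Choose coordinates G = (0, 0), J = (1, 0), Q = (0, 1), D = (-3, 5).
1. R is where the line through Q parallel to DG meets line JD ⇒ R = (-3/5, 2)
R = J + t·(D−J) with t = 2/5, so JR:RD = t:(1−t) = 2/5:3/5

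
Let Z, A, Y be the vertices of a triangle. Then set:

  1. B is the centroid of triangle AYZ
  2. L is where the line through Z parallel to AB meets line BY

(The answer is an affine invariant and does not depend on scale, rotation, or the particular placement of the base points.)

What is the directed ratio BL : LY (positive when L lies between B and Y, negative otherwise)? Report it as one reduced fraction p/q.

Assign Z = (0, 0), A = (1, 0), Y = (0, 1) — the answer is frame-independent, so this choice is without loss of generality.
1. B is the centroid of triangle AYZ ⇒ B = (1/3, 1/3)
2. L is where the line through Z parallel to AB meets line BY ⇒ L = (2/3, -1/3)
L = B + t·(Y−B) with t = -1, so BL:LY = t:(1−t) = -1:2

BL:LY = -1/2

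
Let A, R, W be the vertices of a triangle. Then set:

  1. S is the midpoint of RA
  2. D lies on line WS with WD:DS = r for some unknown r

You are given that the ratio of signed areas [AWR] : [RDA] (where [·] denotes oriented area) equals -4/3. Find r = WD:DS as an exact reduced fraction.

r = 1/3

Assign A = (0, 0), R = (1, 0), W = (0, 1) — the answer is frame-independent, so this choice is without loss of generality.
1. S is the midpoint of RA ⇒ S = (1/2, 0)
2. With WD:DS = r, write λ = r/(r+1) so D = W + λ·(S−W); D is affine-linear in λ
Every point depending on D is an affine combination of D and λ-independent points, so each such coordinate is linear in λ; the λ² term in each signed area is a multiple of (S−W)×(S−W) = 0, so 2·[AWR] and 2·[RDA] are each linear in λ. Evaluating at λ=0 and λ=1:
  2·[AWR] = -1,   2·[RDA] = −λ + 1
So [AWR]:[RDA] = (-1) / (−λ + 1). Setting this equal to -4/3:
  -1 = -4/3·(−λ + 1)  ⇒  λ = 1/4
Then r = λ/(1−λ) = (1/4)/(3/4) = 1/3. Check: with r = 1/3, D = (1/8, 3/4) and [AWR]:[RDA] = -4/3 as required.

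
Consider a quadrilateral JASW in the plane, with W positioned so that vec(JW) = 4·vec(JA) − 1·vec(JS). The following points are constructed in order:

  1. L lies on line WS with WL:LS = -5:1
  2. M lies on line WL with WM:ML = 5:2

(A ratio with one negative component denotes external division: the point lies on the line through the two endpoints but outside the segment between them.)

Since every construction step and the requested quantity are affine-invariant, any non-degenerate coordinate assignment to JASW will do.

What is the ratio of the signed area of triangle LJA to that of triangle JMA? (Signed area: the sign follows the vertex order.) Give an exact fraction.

[LJA]:[JMA] = -21/11

Work in coordinates with J = (0, 0), A = (1, 0), S = (0, 1), W = (4, -1).
1. L lies on line WS with WL:LS = -5:1 ⇒ L = (-1, 3/2)
2. M lies on line WL with WM:ML = 5:2 ⇒ M = (3/7, 11/14)
2·[LJA] = 3/2, 2·[JMA] = -11/14
[LJA]:[JMA] = 3/2:-11/14 = -21/11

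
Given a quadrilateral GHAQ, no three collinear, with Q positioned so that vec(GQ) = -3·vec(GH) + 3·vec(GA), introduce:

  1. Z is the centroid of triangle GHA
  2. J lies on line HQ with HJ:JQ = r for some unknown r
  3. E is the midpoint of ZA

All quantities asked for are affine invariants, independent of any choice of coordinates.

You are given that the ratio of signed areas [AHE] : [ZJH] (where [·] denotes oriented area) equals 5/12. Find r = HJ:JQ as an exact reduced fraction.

r = 3/2

Choose coordinates G = (0, 0), H = (1, 0), A = (0, 1), Q = (-3, 3).
1. Z is the centroid of triangle GHA ⇒ Z = (1/3, 1/3)
2. With HJ:JQ = r, write λ = r/(r+1) so J = H + λ·(Q−H); J is affine-linear in λ
3. E is the midpoint of ZA ⇒ E = (1/6, 2/3)
Every point depending on J is an affine combination of J and λ-independent points, so each such coordinate is linear in λ; the λ² term in each signed area is a multiple of (Q−H)×(Q−H) = 0, so 2·[AHE] and 2·[ZJH] are each linear in λ. Evaluating at λ=0 and λ=1:
  2·[AHE] = -1/6,   2·[ZJH] = -2/3·λ
So [AHE]:[ZJH] = (-1/6) / (-2/3·λ). Setting this equal to 5/12:
  -1/6 = 5/12·(-2/3·λ)  ⇒  λ = 3/5
Then r = λ/(1−λ) = (3/5)/(2/5) = 3/2. Check: with r = 3/2, J = (-7/5, 9/5) and [AHE]:[ZJH] = 5/12 as required.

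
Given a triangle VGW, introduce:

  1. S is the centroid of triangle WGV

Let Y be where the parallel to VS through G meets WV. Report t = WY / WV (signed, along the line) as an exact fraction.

t = 2

Choose coordinates V = (0, 0), G = (1, 0), W = (0, 1).
1. S is the centroid of triangle WGV ⇒ S = (1/3, 1/3)
through G parallel to VS: direction (1/3, 1/3); meets WV at Y = (0, -1)
Y = W + t·(V−W) with t = 2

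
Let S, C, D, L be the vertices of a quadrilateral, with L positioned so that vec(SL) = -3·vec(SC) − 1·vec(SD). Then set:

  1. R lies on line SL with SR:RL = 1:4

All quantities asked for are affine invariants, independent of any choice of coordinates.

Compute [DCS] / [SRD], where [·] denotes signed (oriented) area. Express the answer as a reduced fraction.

Work in coordinates with S = (0, 0), C = (1, 0), D = (0, 1), L = (-3, -1).
1. R lies on line SL with SR:RL = 1:4 ⇒ R = (-3/5, -1/5)
2·[DCS] = -1, 2·[SRD] = -3/5
[DCS]:[SRD] = -1:-3/5 = 5/3

[DCS]:[SRD] = 5/3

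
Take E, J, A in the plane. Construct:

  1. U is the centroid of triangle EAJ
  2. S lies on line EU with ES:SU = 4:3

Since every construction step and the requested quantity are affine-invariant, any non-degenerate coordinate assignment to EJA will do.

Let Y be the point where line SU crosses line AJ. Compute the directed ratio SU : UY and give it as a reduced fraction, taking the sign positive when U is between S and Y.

Set E = (0, 0), J = (1, 0), A = (0, 1); any affine frame gives the same invariant.
1. U is the centroid of triangle EAJ ⇒ U = (1/3, 1/3)
2. S lies on line EU with ES:SU = 4:3 ⇒ S = (4/21, 4/21)
line SU meets AJ at Y = (1/2, 1/2)
U = S + t·(Y−S) with t = 6/13, so SU:UY = 6/13:7/13

SU:UY = 6/7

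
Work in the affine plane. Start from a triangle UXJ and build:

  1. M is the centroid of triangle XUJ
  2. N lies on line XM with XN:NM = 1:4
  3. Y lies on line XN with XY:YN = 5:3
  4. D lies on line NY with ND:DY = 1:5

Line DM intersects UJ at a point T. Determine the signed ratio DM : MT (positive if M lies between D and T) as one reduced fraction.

Assign U = (0, 0), X = (1, 0), J = (0, 1) — the answer is frame-independent, so this choice is without loss of generality.
1. M is the centroid of triangle XUJ ⇒ M = (1/3, 1/3)
2. N lies on line XM with XN:NM = 1:4 ⇒ N = (13/15, 1/15)
3. Y lies on line XN with XY:YN = 5:3 ⇒ Y = (11/12, 1/24)
4. D lies on line NY with ND:DY = 1:5 ⇒ D = (7/8, 1/16)
line DM meets UJ at T = (0, 1/2)
M = D + t·(T−D) with t = 13/21, so DM:MT = 13/21:8/21

DM:MT = 13/8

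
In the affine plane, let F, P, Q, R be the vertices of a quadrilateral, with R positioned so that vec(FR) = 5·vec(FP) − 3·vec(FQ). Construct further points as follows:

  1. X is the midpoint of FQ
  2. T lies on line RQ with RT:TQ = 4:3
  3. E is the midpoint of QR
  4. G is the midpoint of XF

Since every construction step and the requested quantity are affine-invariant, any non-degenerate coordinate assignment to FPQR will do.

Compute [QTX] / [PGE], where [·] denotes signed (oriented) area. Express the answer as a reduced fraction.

Choose coordinates F = (0, 0), P = (1, 0), Q = (0, 1), R = (5, -3).
1. X is the midpoint of FQ ⇒ X = (0, 1/2)
2. T lies on line RQ with RT:TQ = 4:3 ⇒ T = (15/7, -5/7)
3. E is the midpoint of QR ⇒ E = (5/2, -1)
4. G is the midpoint of XF ⇒ G = (0, 1/4)
2·[QTX] = -15/14, 2·[PGE] = 5/8
[QTX]:[PGE] = -15/14:5/8 = -12/7

[QTX]:[PGE] = -12/7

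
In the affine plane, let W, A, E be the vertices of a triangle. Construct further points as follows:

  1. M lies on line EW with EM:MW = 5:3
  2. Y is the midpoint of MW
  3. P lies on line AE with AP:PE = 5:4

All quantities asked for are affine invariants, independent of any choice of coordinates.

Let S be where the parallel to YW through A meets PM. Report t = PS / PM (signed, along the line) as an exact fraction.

t = -5/4

Work in coordinates with W = (0, 0), A = (1, 0), E = (0, 1).
1. M lies on line EW with EM:MW = 5:3 ⇒ M = (0, 3/8)
2. Y is the midpoint of MW ⇒ Y = (0, 3/16)
3. P lies on line AE with AP:PE = 5:4 ⇒ P = (4/9, 5/9)
through A parallel to YW: direction (0, -3/16); meets PM at S = (1, 25/32)
S = P + t·(M−P) with t = -5/4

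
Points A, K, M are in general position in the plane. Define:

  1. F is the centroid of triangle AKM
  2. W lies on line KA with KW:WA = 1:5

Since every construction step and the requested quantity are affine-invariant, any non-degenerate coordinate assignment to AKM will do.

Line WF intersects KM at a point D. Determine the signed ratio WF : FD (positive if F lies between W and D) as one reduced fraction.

Assign A = (0, 0), K = (1, 0), M = (0, 1) — the answer is frame-independent, so this choice is without loss of generality.
1. F is the centroid of triangle AKM ⇒ F = (1/3, 1/3)
2. W lies on line KA with KW:WA = 1:5 ⇒ W = (5/6, 0)
line WF meets KM at D = (4/3, -1/3)
F = W + t·(D−W) with t = -1, so WF:FD = -1:2

WF:FD = -1/2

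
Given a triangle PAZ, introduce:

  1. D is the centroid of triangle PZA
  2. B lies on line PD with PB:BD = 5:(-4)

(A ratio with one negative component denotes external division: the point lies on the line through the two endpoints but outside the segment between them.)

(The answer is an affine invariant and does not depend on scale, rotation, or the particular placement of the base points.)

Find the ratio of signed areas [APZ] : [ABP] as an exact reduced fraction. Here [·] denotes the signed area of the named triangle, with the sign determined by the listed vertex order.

[APZ]:[ABP] = -3/5

Work in coordinates with P = (0, 0), A = (1, 0), Z = (0, 1).
1. D is the centroid of triangle PZA ⇒ D = (1/3, 1/3)
2. B lies on line PD with PB:BD = 5:(-4) ⇒ B = (5/3, 5/3)
2·[APZ] = -1, 2·[ABP] = 5/3
[APZ]:[ABP] = -1:5/3 = -3/5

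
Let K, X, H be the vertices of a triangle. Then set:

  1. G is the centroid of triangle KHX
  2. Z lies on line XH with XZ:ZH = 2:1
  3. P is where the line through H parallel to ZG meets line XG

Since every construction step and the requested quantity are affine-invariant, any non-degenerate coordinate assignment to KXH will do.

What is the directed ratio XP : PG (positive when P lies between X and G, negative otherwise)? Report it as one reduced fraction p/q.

Assign K = (0, 0), X = (1, 0), H = (0, 1) — the answer is frame-independent, so this choice is without loss of generality.
1. G is the centroid of triangle KHX ⇒ G = (1/3, 1/3)
2. Z lies on line XH with XZ:ZH = 2:1 ⇒ Z = (1/3, 2/3)
3. P is where the line through H parallel to ZG meets line XG ⇒ P = (0, 1/2)
P = X + t·(G−X) with t = 3/2, so XP:PG = t:(1−t) = 3/2:-1/2

XP:PG = -3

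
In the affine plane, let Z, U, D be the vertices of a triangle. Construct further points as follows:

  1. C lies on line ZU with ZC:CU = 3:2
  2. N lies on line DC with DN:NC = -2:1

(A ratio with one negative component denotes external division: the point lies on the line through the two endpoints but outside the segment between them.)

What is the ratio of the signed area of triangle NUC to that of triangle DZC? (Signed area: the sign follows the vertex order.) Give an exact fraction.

Choose coordinates Z = (0, 0), U = (1, 0), D = (0, 1).
1. C lies on line ZU with ZC:CU = 3:2 ⇒ C = (3/5, 0)
2. N lies on line DC with DN:NC = -2:1 ⇒ N = (6/5, -1)
2·[NUC] = 2/5, 2·[DZC] = 3/5
[NUC]:[DZC] = 2/5:3/5 = 2/3

[NUC]:[DZC] = 2/3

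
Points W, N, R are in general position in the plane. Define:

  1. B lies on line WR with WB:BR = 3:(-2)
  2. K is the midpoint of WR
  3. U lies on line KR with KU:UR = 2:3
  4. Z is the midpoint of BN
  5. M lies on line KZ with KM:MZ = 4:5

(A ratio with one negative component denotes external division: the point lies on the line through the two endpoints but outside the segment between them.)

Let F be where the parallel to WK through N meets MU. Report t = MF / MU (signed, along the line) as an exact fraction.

t = -7/2

Assign W = (0, 0), N = (1, 0), R = (0, 1) — the answer is frame-independent, so this choice is without loss of generality.
1. B lies on line WR with WB:BR = 3:(-2) ⇒ B = (0, 3)
2. K is the midpoint of WR ⇒ K = (0, 1/2)
3. U lies on line KR with KU:UR = 2:3 ⇒ U = (0, 7/10)
4. Z is the midpoint of BN ⇒ Z = (1/2, 3/2)
5. M lies on line KZ with KM:MZ = 4:5 ⇒ M = (2/9, 17/18)
through N parallel to WK: direction (0, 1/2); meets MU at F = (1, 9/5)
F = M + t·(U−M) with t = -7/2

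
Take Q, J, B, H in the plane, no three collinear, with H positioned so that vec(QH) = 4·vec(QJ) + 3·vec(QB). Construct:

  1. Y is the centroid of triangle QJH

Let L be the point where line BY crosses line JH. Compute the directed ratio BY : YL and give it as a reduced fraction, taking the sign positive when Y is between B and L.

BY:YL = 5

Choose coordinates Q = (0, 0), J = (1, 0), B = (0, 1), H = (4, 3).
1. Y is the centroid of triangle QJH ⇒ Y = (5/3, 1)
line BY meets JH at L = (2, 1)
Y = B + t·(L−B) with t = 5/6, so BY:YL = 5/6:1/6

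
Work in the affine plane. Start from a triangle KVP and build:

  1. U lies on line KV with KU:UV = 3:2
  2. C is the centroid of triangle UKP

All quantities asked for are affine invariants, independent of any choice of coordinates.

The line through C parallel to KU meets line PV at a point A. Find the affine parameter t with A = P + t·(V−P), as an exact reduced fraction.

t = 2/3

Assign K = (0, 0), V = (1, 0), P = (0, 1) — the answer is frame-independent, so this choice is without loss of generality.
1. U lies on line KV with KU:UV = 3:2 ⇒ U = (3/5, 0)
2. C is the centroid of triangle UKP ⇒ C = (1/5, 1/3)
through C parallel to KU: direction (3/5, 0); meets PV at A = (2/3, 1/3)
A = P + t·(V−P) with t = 2/3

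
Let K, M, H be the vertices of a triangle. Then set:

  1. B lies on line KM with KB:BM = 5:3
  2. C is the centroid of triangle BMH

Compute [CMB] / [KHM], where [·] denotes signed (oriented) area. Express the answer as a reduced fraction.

[CMB]:[KHM] = 1/8

Work in coordinates with K = (0, 0), M = (1, 0), H = (0, 1).
1. B lies on line KM with KB:BM = 5:3 ⇒ B = (5/8, 0)
2. C is the centroid of triangle BMH ⇒ C = (13/24, 1/3)
2·[CMB] = -1/8, 2·[KHM] = -1
[CMB]:[KHM] = -1/8:-1 = 1/8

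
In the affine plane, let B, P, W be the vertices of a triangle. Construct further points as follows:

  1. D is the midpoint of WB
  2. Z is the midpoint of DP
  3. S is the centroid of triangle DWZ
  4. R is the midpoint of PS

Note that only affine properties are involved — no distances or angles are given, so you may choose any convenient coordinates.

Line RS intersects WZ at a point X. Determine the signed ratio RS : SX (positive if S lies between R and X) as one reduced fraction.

Assign B = (0, 0), P = (1, 0), W = (0, 1) — the answer is frame-independent, so this choice is without loss of generality.
1. D is the midpoint of WB ⇒ D = (0, 1/2)
2. Z is the midpoint of DP ⇒ Z = (1/2, 1/4)
3. S is the centroid of triangle DWZ ⇒ S = (1/6, 7/12)
4. R is the midpoint of PS ⇒ R = (7/12, 7/24)
line RS meets WZ at X = (3/8, 7/16)
S = R + t·(X−R) with t = 2, so RS:SX = 2:-1

RS:SX = -2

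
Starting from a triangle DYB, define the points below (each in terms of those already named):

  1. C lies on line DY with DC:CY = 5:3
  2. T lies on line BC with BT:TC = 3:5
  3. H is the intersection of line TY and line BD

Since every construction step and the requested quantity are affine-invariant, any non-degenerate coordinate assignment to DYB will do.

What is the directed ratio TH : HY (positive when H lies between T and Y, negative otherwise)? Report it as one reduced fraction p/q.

Assign D = (0, 0), Y = (1, 0), B = (0, 1) — the answer is frame-independent, so this choice is without loss of generality.
1. C lies on line DY with DC:CY = 5:3 ⇒ C = (5/8, 0)
2. T lies on line BC with BT:TC = 3:5 ⇒ T = (15/64, 5/8)
3. H is the intersection of line TY and line BD ⇒ H = (0, 40/49)
H = T + t·(Y−T) with t = -15/49, so TH:HY = t:(1−t) = -15/49:64/49

TH:HY = -15/64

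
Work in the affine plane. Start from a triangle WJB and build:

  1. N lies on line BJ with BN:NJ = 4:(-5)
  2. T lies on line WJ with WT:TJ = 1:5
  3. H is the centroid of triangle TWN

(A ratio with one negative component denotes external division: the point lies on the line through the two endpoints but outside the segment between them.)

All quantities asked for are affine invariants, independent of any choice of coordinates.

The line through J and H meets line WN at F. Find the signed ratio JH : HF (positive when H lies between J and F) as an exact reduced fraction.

Set W = (0, 0), J = (1, 0), B = (0, 1); any affine frame gives the same invariant.
1. N lies on line BJ with BN:NJ = 4:(-5) ⇒ N = (-4, 5)
2. T lies on line WJ with WT:TJ = 1:5 ⇒ T = (1/6, 0)
3. H is the centroid of triangle TWN ⇒ H = (-23/18, 5/3)
line JH meets WN at F = (-24/17, 30/17)
H = J + t·(F−J) with t = 17/18, so JH:HF = 17/18:1/18

JH:HF = 17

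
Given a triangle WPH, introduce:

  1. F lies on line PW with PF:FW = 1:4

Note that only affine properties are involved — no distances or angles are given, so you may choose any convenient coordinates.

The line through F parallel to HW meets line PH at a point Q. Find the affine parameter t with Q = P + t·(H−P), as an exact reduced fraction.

t = 1/5

Assign W = (0, 0), P = (1, 0), H = (0, 1) — the answer is frame-independent, so this choice is without loss of generality.
1. F lies on line PW with PF:FW = 1:4 ⇒ F = (4/5, 0)
through F parallel to HW: direction (0, -1); meets PH at Q = (4/5, 1/5)
Q = P + t·(H−P) with t = 1/5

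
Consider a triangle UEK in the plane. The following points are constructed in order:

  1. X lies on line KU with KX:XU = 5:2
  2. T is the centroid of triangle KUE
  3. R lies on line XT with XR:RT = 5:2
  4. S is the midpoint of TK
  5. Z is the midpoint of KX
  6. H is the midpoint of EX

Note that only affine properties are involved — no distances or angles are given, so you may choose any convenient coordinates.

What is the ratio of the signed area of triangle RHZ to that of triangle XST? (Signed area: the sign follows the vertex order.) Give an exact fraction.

[RHZ]:[XST] = -5/14

Assign U = (0, 0), E = (1, 0), K = (0, 1) — the answer is frame-independent, so this choice is without loss of generality.
1. X lies on line KU with KX:XU = 5:2 ⇒ X = (0, 2/7)
2. T is the centroid of triangle KUE ⇒ T = (1/3, 1/3)
3. R lies on line XT with XR:RT = 5:2 ⇒ R = (5/21, 47/147)
4. S is the midpoint of TK ⇒ S = (1/6, 2/3)
5. Z is the midpoint of KX ⇒ Z = (0, 9/14)
6. H is the midpoint of EX ⇒ H = (1/2, 1/7)
2·[RHZ] = 25/588, 2·[XST] = -5/42
[RHZ]:[XST] = 25/588:-5/42 = -5/14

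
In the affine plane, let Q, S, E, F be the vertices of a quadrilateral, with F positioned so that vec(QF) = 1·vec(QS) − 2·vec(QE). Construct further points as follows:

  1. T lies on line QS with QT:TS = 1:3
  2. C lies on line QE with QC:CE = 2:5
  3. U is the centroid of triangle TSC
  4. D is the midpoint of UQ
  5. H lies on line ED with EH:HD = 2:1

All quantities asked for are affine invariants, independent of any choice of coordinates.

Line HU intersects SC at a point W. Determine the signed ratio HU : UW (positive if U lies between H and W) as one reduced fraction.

Set Q = (0, 0), S = (1, 0), E = (0, 1), F = (1, -2); any affine frame gives the same invariant.
1. T lies on line QS with QT:TS = 1:3 ⇒ T = (1/4, 0)
2. C lies on line QE with QC:CE = 2:5 ⇒ C = (0, 2/7)
3. U is the centroid of triangle TSC ⇒ U = (5/12, 2/21)
4. D is the midpoint of UQ ⇒ D = (5/24, 1/21)
5. H lies on line ED with EH:HD = 2:1 ⇒ H = (5/36, 23/63)
line HU meets SC at W = (5/16, 11/56)
U = H + t·(W−H) with t = 8/5, so HU:UW = 8/5:-3/5

HU:UW = -8/3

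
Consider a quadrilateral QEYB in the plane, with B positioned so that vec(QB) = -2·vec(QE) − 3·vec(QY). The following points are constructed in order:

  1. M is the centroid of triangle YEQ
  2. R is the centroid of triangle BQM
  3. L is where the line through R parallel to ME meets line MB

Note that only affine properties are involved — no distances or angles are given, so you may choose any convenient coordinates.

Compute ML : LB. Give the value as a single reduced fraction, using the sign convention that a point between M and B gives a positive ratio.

Set Q = (0, 0), E = (1, 0), Y = (0, 1), B = (-2, -3); any affine frame gives the same invariant.
1. M is the centroid of triangle YEQ ⇒ M = (1/3, 1/3)
2. R is the centroid of triangle BQM ⇒ R = (-5/9, -8/9)
3. L is where the line through R parallel to ME meets line MB ⇒ L = (-43/81, -73/81)
L = M + t·(B−M) with t = 10/27, so ML:LB = t:(1−t) = 10/27:17/27

ML:LB = 10/17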